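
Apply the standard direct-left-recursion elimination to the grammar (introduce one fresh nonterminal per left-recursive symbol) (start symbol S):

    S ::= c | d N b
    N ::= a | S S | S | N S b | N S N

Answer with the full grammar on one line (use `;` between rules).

N is directly left-recursive.
For N: α = {S b, S N}, β = {a, S S, S}. Rewrite as N → β N' and N' → α N' | ε.

S ::= c | d N b; N ::= a N' | S S N' | S N'; N' ::= S b N' | S N N' | ε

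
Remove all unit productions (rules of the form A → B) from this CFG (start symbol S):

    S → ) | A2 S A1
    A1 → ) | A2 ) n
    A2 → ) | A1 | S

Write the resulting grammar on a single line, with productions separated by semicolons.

Unit pairs: A2 ⇒* {A1, S}.
For every A with A ⇒* B via unit rules, add B's non-unit alternatives to A; then delete every rule of the form X → Y.

S → ) | A2 S A1; A1 → ) | A2 ) n; A2 → ) | A2 ) n | A2 S A1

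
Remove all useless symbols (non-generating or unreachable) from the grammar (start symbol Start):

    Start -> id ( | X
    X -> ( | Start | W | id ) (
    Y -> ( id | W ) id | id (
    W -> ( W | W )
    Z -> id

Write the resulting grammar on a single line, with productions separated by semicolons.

Generating nonterminals: {Start, X, Y, Z}.
Reachable from Start after that: {Start, X}.
Removed useless symbols: {W, Y, Z} and every production mentioning them.

Start -> id ( | X; X -> ( | Start | id ) (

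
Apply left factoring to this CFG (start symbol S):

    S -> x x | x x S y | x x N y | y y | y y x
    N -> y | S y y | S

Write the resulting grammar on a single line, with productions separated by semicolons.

S -> x x S' | y y S''; N -> y | S N'; S' -> epsilon | S y | N y; S'' -> epsilon | x; N' -> y y | epsilon

S has alternatives sharing prefix 'x x': factor to S → x x S' with S' → ε | S y | N y.
S has alternatives sharing prefix 'y y': factor to S → y y S'' with S'' → ε | x.
N has alternatives sharing prefix 'S': factor to N → S N' with N' → y y | ε.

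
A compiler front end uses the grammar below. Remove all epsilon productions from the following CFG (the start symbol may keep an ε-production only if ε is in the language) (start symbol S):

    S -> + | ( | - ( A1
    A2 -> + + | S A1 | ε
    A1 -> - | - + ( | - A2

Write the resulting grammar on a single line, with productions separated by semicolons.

S -> + | ( | - ( A1; A2 -> + + | S A1; A1 -> - | - + ( | - A2

The nullable symbols are {A2}.
ε ∉ L(G), so no ε-production is kept.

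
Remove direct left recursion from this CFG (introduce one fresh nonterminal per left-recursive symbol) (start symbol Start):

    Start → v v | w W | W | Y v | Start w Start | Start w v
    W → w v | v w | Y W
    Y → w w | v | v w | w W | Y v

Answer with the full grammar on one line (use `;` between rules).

Directly left-recursive nonterminals: Start, Y.
For Start: α = {w Start, w v}, β = {v v, w W, W, Y v}. Rewrite as Start → β Start1 and Start1 → α Start1 | ε.
For Y: α = {v}, β = {w w, v, v w, w W}. Rewrite as Y → β Y1 and Y1 → α Y1 | ε.

Start → v v Start1 | w W Start1 | W Start1 | Y v Start1; W → w v | v w | Y W; Y → w w Y1 | v Y1 | v w Y1 | w W Y1; Start1 → w Start Start1 | w v Start1 | ε; Y1 → v Y1 | ε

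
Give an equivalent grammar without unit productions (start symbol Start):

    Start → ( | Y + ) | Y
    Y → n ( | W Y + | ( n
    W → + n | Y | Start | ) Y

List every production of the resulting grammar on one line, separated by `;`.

Start → ( | Y + ) | n ( | W Y + | ( n; Y → n ( | W Y + | ( n; W → ( | Y + ) | n ( | W Y + | ( n | + n | ) Y

Unit pairs: Start ⇒* {Y}; W ⇒* {Start, Y}.
For each unit pair (A, B), copy every non-unit production of B to A, then drop all unit productions.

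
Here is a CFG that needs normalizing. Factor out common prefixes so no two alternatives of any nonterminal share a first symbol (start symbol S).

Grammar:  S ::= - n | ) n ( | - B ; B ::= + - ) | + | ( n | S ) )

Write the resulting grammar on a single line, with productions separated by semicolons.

S has alternatives sharing prefix '-': factor to S → - S' with S' → n | B.
B has alternatives sharing prefix '+': factor to B → + B' with B' → - ) | ε.

S ::= ) n ( | - S'; B ::= ( n | S ) ) | + B'; S' ::= n | B; B' ::= - ) | ε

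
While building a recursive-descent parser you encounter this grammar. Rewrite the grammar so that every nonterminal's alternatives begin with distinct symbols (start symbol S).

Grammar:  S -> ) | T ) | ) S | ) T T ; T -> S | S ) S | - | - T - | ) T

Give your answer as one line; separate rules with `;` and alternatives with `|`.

S has alternatives sharing prefix ')': factor to S → ) S' with S' → ε | S | T T.
T has alternatives sharing prefix 'S': factor to T → S T' with T' → ε | ) S.
T has alternatives sharing prefix '-': factor to T → - T'' with T'' → ε | T -.

S -> T ) | ) S'; T -> ) T | S T' | - T''; S' -> ε | S | T T; T' -> ε | ) S; T'' -> ε | T -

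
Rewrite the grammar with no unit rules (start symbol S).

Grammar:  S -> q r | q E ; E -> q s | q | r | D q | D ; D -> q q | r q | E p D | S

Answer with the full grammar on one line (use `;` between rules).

Unit pairs: D ⇒* {S}; E ⇒* {D, S}.
For each unit pair (A, B), copy every non-unit production of B to A, then drop all unit productions.

S -> q r | q E; E -> q r | q E | q s | q | r | D q | q q | r q | E p D; D -> q r | q E | q q | r q | E p D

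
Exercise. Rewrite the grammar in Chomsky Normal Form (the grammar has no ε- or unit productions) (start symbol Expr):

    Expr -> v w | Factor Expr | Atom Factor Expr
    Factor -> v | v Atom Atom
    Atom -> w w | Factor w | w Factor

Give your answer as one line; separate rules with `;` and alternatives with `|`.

Introduce a nonterminal for each terminal appearing in a rule of length ≥ 2: X1 → v, X2 → w.
Binarize each right-hand side of length ≥ 3 by chaining fresh nonterminals (Y1, Y2, …): affected rules were Expr → Atom Factor Expr; Factor → X1 Atom Atom.

Expr -> X1 X2 | Factor Expr | Atom Y1; Factor -> v | X1 Y2; Atom -> X2 X2 | Factor X2 | X2 Factor; X1 -> v; X2 -> w; Y1 -> Factor Expr; Y2 -> Atom Atom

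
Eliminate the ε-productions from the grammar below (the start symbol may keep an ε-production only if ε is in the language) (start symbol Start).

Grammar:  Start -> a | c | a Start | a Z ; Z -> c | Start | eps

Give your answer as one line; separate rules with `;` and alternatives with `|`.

The nullable symbols are {Z}.
ε ∉ L(G), so no ε-production is kept.

Start -> a | c | a Start | a Z; Z -> c | Start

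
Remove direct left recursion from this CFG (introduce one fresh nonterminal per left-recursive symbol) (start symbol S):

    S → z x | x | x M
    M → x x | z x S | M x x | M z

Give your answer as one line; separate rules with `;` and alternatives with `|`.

S → z x | x | x M; M → x x M' | z x S M'; M' → x x M' | z M' | epsilon

M is directly left-recursive.
For M: α = {x x, z}, β = {x x, z x S}. Rewrite as M → β M' and M' → α M' | ε.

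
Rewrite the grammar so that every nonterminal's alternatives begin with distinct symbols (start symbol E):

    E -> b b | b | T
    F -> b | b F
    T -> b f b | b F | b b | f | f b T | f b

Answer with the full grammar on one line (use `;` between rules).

E -> T | b E'; F -> b F'; T -> b T' | f T''; E' -> b | epsilon; F' -> epsilon | F; T' -> f b | F | b; T'' -> epsilon | b T'''; T''' -> T | epsilon

E has alternatives sharing prefix 'b': factor to E → b E' with E' → b | ε.
F has alternatives sharing prefix 'b': factor to F → b F' with F' → ε | F.
T has alternatives sharing prefix 'b': factor to T → b T' with T' → f b | F | b.
T has alternatives sharing prefix 'f': factor to T → f T'' with T'' → ε | b T | b.
T'' has alternatives sharing prefix 'b': factor to T'' → b T''' with T''' → T | ε.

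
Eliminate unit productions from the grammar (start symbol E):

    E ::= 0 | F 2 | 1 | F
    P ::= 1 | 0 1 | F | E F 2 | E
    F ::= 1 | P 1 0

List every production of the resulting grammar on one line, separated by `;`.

Unit pairs: E ⇒* {F}; P ⇒* {E, F}.
Replace each nonterminal's rules with the union of the non-unit rules of every nonterminal it unit-derives.

E ::= 0 | F 2 | 1 | P 1 0; P ::= 0 | F 2 | 1 | P 1 0 | 0 1 | E F 2; F ::= 1 | P 1 0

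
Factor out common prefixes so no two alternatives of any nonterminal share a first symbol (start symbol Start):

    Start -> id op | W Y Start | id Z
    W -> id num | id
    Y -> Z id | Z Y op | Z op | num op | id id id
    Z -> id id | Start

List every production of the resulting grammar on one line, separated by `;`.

Start -> W Y Start | id Start1; W -> id W1; Y -> num op | id id id | Z Y1; Z -> id id | Start; Start1 -> op | Z; W1 -> num | ε; Y1 -> id | Y op | op

Start has alternatives sharing prefix 'id': factor to Start → id Start1 with Start1 → op | Z.
W has alternatives sharing prefix 'id': factor to W → id W1 with W1 → num | ε.
Y has alternatives sharing prefix 'Z': factor to Y → Z Y1 with Y1 → id | Y op | op.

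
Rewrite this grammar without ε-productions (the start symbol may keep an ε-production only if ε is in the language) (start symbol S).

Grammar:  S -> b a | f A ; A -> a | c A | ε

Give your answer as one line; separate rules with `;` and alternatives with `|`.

The nullable symbols are {A}.
ε ∉ L(G), so no ε-production is kept.
Expand every rule over subsets of its nullable positions: S → f A gives f A | f. A → c A gives c A | c.

S -> b a | f A | f; A -> a | c A | c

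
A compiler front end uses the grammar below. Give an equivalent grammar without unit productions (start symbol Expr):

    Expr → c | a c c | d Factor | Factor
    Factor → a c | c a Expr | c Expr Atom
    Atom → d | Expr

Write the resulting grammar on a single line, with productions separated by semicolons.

Expr → a c | c a Expr | c Expr Atom | c | a c c | d Factor; Factor → a c | c a Expr | c Expr Atom; Atom → d | a c | c a Expr | c Expr Atom | c | a c c | d Factor

Unit pairs: Atom ⇒* {Expr, Factor}; Expr ⇒* {Factor}.
For every A with A ⇒* B via unit rules, add B's non-unit alternatives to A; then delete every rule of the form X → Y.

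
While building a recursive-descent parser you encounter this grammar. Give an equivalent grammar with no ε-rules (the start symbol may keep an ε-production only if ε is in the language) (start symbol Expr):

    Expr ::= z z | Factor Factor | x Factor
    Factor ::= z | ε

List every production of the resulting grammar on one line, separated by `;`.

The nullable symbols are {Expr, Factor}.
ε ∈ L(G) since Expr is nullable, so keep Expr → ε.
For each production, add variants omitting each subset of nullable occurrences: Expr → Factor Factor gives Factor Factor | Factor. Expr → x Factor gives x Factor | x.

Expr ::= z z | Factor Factor | Factor | x Factor | x | ε; Factor ::= z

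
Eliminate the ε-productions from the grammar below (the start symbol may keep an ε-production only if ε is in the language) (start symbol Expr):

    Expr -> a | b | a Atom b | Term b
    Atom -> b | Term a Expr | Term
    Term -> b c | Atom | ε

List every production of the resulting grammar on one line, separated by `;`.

Nullable nonterminals: {Atom, Term}.
ε ∉ L(G), so no ε-production is kept.
Expand every rule over subsets of its nullable positions: Expr → a Atom b gives a Atom b | a b. Atom → Term a Expr gives Term a Expr | a Expr.

Expr -> a | b | a Atom b | a b | Term b; Atom -> b | Term a Expr | a Expr | Term; Term -> b c | Atom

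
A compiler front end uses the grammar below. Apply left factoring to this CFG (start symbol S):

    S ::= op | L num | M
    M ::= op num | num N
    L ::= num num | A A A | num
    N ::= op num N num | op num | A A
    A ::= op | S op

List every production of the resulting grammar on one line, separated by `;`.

L has alternatives sharing prefix 'num': factor to L → num L' with L' → num | ε.
N has alternatives sharing prefix 'op num': factor to N → op num N' with N' → N num | ε.

S ::= op | L num | M; M ::= op num | num N; L ::= A A A | num L'; N ::= A A | op num N'; A ::= op | S op; L' ::= num | eps; N' ::= N num | eps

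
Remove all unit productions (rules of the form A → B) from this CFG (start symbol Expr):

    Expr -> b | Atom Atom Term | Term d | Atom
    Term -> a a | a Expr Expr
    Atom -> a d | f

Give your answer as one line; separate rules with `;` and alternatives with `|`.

Expr -> a d | f | b | Atom Atom Term | Term d; Term -> a a | a Expr Expr; Atom -> a d | f

Unit pairs: Expr ⇒* {Atom}.
For every A with A ⇒* B via unit rules, add B's non-unit alternatives to A; then delete every rule of the form X → Y.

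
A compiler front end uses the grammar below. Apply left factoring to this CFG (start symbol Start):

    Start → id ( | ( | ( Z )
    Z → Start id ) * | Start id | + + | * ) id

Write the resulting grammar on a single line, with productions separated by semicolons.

Start has alternatives sharing prefix '(': factor to Start → ( Start1 with Start1 → ε | Z ).
Z has alternatives sharing prefix 'Start id': factor to Z → Start id Z1 with Z1 → ) * | ε.

Start → id ( | ( Start1; Z → + + | * ) id | Start id Z1; Start1 → ε | Z ); Z1 → ) * | ε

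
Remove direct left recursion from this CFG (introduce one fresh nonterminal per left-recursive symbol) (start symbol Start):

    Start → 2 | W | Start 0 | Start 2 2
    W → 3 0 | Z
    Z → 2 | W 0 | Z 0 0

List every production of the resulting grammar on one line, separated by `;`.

Directly left-recursive nonterminals: Start, Z.
For Start: α = {0, 2 2}, β = {2, W}. Rewrite as Start → β Start1 and Start1 → α Start1 | ε.
For Z: α = {0 0}, β = {2, W 0}. Rewrite as Z → β Z1 and Z1 → α Z1 | ε.

Start → 2 Start1 | W Start1; W → 3 0 | Z; Z → 2 Z1 | W 0 Z1; Start1 → 0 Start1 | 2 2 Start1 | ε; Z1 → 0 0 Z1 | ε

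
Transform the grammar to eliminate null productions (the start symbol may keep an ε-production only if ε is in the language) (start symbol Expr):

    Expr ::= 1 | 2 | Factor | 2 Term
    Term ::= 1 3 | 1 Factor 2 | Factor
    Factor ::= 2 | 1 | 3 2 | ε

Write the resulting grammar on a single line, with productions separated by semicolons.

Expr ::= 1 | 2 | Factor | 2 Term | ε; Term ::= 1 3 | 1 Factor 2 | 1 2 | Factor; Factor ::= 2 | 1 | 3 2

Nullable nonterminals: {Expr, Factor, Term}.
ε ∈ L(G) since Expr is nullable, so keep Expr → ε.
Expand every rule over subsets of its nullable positions: Term → 1 Factor 2 gives 1 Factor 2 | 1 2.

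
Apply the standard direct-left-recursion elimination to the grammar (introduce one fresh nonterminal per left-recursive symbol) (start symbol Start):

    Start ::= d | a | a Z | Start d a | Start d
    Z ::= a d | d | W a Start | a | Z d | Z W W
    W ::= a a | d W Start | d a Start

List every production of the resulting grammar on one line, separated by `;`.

Start, Z are directly left-recursive.
For Start: α = {d a, d}, β = {d, a, a Z}. Rewrite as Start → β Start1 and Start1 → α Start1 | ε.
For Z: α = {d, W W}, β = {a d, d, W a Start, a}. Rewrite as Z → β Z1 and Z1 → α Z1 | ε.

Start ::= d Start1 | a Start1 | a Z Start1; Z ::= a d Z1 | d Z1 | W a Start Z1 | a Z1; W ::= a a | d W Start | d a Start; Start1 ::= d a Start1 | d Start1 | epsilon; Z1 ::= d Z1 | W W Z1 | epsilon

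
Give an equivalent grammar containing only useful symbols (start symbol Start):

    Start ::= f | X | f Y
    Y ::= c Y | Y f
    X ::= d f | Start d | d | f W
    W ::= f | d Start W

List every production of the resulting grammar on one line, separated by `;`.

Start ::= f | X; X ::= d f | Start d | d | f W; W ::= f | d Start W

Generating nonterminals: {Start, W, X}.
Reachable from Start after that: {Start, W, X}.
Removed useless symbols: {Y} and every production mentioning them.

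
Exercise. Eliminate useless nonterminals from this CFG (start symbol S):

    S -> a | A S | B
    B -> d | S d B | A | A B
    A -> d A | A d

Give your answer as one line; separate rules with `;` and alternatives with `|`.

Generating nonterminals: {B, S}.
Reachable from S after that: {B, S}.
Removed useless symbols: {A} and every production mentioning them.

S -> a | B; B -> d | S d B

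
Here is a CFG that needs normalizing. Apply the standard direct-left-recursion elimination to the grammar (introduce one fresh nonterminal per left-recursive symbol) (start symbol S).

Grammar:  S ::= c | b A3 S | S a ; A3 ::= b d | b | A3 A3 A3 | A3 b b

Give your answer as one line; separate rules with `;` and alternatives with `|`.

Left recursion appears on S, A3.
For S: α = {a}, β = {c, b A3 S}. Rewrite as S → β S' and S' → α S' | ε.
For A3: α = {A3 A3, b b}, β = {b d, b}. Rewrite as A3 → β A3' and A3' → α A3' | ε.

S ::= c S' | b A3 S S'; A3 ::= b d A3' | b A3'; S' ::= a S' | ε; A3' ::= A3 A3 A3' | b b A3' | ε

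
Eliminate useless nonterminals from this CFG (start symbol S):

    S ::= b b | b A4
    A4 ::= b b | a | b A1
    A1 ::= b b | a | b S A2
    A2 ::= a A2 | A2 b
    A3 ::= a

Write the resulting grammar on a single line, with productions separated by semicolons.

Generating nonterminals: {A1, A3, A4, S}.
Reachable from S after that: {A1, A4, S}.
Removed useless symbols: {A2, A3} and every production mentioning them.

S ::= b b | b A4; A4 ::= b b | a | b A1; A1 ::= b b | a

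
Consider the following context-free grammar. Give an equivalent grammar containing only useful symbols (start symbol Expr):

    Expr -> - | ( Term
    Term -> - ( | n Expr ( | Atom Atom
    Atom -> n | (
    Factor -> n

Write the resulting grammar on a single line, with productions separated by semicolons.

Generating nonterminals: {Atom, Expr, Factor, Term}.
Reachable from Expr after that: {Atom, Expr, Term}.
Removed useless symbols: {Factor} and every production mentioning them.

Expr -> - | ( Term; Term -> - ( | n Expr ( | Atom Atom; Atom -> n | (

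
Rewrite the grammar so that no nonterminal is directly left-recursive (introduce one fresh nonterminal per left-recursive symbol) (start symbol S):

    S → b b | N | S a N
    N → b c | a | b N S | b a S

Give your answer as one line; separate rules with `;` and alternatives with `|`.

S → b b S' | N S'; N → b c | a | b N S | b a S; S' → a N S' | ε

S is directly left-recursive.
For S: α = {a N}, β = {b b, N}. Rewrite as S → β S' and S' → α S' | ε.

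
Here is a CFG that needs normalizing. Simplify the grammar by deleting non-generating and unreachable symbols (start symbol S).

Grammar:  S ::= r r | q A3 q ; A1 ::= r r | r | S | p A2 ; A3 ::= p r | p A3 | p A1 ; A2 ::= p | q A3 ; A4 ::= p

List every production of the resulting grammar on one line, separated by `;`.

S ::= r r | q A3 q; A1 ::= r r | r | S | p A2; A3 ::= p r | p A3 | p A1; A2 ::= p | q A3

Generating nonterminals: {A1, A2, A3, A4, S}.
Reachable from S after that: {A1, A2, A3, S}.
Removed useless symbols: {A4} and every production mentioning them.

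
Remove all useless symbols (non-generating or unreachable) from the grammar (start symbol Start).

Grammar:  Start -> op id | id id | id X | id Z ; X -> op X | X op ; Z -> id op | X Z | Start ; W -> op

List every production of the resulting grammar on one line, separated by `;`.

Generating nonterminals: {Start, W, Z}.
Reachable from Start after that: {Start, Z}.
Removed useless symbols: {W, X} and every production mentioning them.

Start -> op id | id id | id Z; Z -> id op | Start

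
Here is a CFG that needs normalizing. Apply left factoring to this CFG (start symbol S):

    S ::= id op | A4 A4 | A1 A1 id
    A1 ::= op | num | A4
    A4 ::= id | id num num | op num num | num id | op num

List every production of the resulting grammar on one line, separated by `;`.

A4 has alternatives sharing prefix 'op num': factor to A4 → op num A4' with A4' → num | ε.
A4 has alternatives sharing prefix 'id': factor to A4 → id A4'' with A4'' → ε | num num.

S ::= id op | A4 A4 | A1 A1 id; A1 ::= op | num | A4; A4 ::= num id | op num A4' | id A4''; A4' ::= num | epsilon; A4'' ::= epsilon | num num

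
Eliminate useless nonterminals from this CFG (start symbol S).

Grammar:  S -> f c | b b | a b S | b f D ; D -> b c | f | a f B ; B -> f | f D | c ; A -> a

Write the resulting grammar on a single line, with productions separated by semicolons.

S -> f c | b b | a b S | b f D; D -> b c | f | a f B; B -> f | f D | c

Generating nonterminals: {A, B, D, S}.
Reachable from S after that: {B, D, S}.
Removed useless symbols: {A} and every production mentioning them.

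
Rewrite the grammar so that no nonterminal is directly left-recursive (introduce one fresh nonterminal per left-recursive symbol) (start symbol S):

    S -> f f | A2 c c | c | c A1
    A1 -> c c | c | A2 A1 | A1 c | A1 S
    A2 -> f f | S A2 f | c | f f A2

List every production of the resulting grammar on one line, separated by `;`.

A1 is directly left-recursive.
For A1: α = {c, S}, β = {c c, c, A2 A1}. Rewrite as A1 → β A1' and A1' → α A1' | ε.

S -> f f | A2 c c | c | c A1; A1 -> c c A1' | c A1' | A2 A1 A1'; A2 -> f f | S A2 f | c | f f A2; A1' -> c A1' | S A1' | ε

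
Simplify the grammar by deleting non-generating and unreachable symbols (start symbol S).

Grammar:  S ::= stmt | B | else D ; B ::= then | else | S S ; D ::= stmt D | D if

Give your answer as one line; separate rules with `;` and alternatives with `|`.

Generating nonterminals: {B, S}.
Reachable from S after that: {B, S}.
Removed useless symbols: {D} and every production mentioning them.

S ::= stmt | B; B ::= then | else | S S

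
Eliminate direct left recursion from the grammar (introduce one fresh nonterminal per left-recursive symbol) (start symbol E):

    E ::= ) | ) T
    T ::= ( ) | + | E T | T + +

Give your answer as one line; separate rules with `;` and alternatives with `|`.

T is directly left-recursive.
For T: α = {+ +}, β = {( ), +, E T}. Rewrite as T → β T' and T' → α T' | ε.

E ::= ) | ) T; T ::= ( ) T' | + T' | E T T'; T' ::= + + T' | ε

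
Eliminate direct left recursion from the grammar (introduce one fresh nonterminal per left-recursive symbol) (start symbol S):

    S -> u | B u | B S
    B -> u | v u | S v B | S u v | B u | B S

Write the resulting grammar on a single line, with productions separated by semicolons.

Directly left-recursive nonterminal: B.
For B: α = {u, S}, β = {u, v u, S v B, S u v}. Rewrite as B → β B' and B' → α B' | ε.

S -> u | B u | B S; B -> u B' | v u B' | S v B B' | S u v B'; B' -> u B' | S B' | ε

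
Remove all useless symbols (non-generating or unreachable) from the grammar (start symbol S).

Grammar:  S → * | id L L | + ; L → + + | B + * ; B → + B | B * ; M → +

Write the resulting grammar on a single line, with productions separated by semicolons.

S → * | id L L | +; L → + +

Generating nonterminals: {L, M, S}.
Reachable from S after that: {L, S}.
Removed useless symbols: {B, M} and every production mentioning them.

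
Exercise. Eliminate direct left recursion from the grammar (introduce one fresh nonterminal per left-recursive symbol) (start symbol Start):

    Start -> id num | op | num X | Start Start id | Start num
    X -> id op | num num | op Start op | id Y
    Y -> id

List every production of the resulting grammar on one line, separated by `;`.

Left recursion appears on Start.
For Start: α = {Start id, num}, β = {id num, op, num X}. Rewrite as Start → β Start1 and Start1 → α Start1 | ε.

Start -> id num Start1 | op Start1 | num X Start1; X -> id op | num num | op Start op | id Y; Y -> id; Start1 -> Start id Start1 | num Start1 | ε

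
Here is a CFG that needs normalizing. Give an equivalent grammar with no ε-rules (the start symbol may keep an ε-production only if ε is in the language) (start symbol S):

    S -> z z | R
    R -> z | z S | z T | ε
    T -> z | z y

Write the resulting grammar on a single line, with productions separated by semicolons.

S -> z z | R | ε; R -> z | z S | z T; T -> z | z y

The nullable symbols are {R, S}.
ε ∈ L(G) since S is nullable, so keep S → ε.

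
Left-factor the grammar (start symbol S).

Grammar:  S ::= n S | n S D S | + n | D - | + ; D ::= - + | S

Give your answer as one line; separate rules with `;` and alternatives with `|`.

S has alternatives sharing prefix 'n S': factor to S → n S S' with S' → ε | D S.
S has alternatives sharing prefix '+': factor to S → + S'' with S'' → n | ε.

S ::= D - | n S S' | + S''; D ::= - + | S; S' ::= eps | D S; S'' ::= n | eps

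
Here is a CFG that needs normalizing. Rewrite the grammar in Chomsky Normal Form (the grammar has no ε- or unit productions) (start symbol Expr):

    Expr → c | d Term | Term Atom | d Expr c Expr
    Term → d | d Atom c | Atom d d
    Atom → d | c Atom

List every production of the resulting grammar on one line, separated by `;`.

Expr → c | X1 Term | Term Atom | X1 Y1; Term → d | X1 Y3 | Atom Y4; Atom → d | X2 Atom; X1 → d; X2 → c; Y1 → Expr Y2; Y2 → X2 Expr; Y3 → Atom X2; Y4 → X1 X1

Introduce a nonterminal for each terminal appearing in a rule of length ≥ 2: X1 → d, X2 → c.
Binarize each right-hand side of length ≥ 3 by chaining fresh nonterminals (Y1, Y2, …): affected rules were Expr → X1 Expr X2 Expr; Term → X1 Atom X2; Term → Atom X1 X1.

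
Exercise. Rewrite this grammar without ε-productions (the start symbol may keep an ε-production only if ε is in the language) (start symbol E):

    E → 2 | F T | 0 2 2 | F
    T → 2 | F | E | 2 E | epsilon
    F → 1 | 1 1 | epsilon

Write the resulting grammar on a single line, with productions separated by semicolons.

The nullable symbols are {E, F, T}.
ε ∈ L(G) since E is nullable, so keep E → ε.
Expand every rule over subsets of its nullable positions: E → F T gives F T | F | T.

E → 2 | F T | F | T | 0 2 2 | epsilon; T → 2 | F | E | 2 E; F → 1 | 1 1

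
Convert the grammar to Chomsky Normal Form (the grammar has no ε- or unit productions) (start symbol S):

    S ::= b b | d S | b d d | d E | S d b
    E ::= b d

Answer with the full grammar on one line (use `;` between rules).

Introduce a nonterminal for each terminal appearing in a rule of length ≥ 2: X1 → b, X2 → d.
Binarize each right-hand side of length ≥ 3 by chaining fresh nonterminals (Y1, Y2, …): affected rules were S → X1 X2 X2; S → S X2 X1.

S ::= X1 X1 | X2 S | X1 Y1 | X2 E | S Y2; E ::= X1 X2; X1 ::= b; X2 ::= d; Y1 ::= X2 X2; Y2 ::= X2 X1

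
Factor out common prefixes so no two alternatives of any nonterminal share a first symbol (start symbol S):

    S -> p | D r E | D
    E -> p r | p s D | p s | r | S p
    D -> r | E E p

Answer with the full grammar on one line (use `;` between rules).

S has alternatives sharing prefix 'D': factor to S → D S' with S' → r E | ε.
E has alternatives sharing prefix 'p': factor to E → p E' with E' → r | s D | s.
E' has alternatives sharing prefix 's': factor to E' → s E'' with E'' → D | ε.

S -> p | D S'; E -> r | S p | p E'; D -> r | E E p; S' -> r E | ε; E' -> r | s E''; E'' -> D | ε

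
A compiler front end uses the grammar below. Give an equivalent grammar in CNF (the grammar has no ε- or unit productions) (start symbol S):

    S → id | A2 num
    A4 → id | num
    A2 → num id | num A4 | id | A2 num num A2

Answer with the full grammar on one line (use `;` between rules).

S → id | A2 X1; A4 → id | num; A2 → X1 X2 | X1 A4 | id | A2 Y1; X1 → num; X2 → id; Y1 → X1 Y2; Y2 → X1 A2

Introduce a nonterminal for each terminal appearing in a rule of length ≥ 2: X1 → num, X2 → id.
Binarize each right-hand side of length ≥ 3 by chaining fresh nonterminals (Y1, Y2, …): affected rules were A2 → A2 X1 X1 A2.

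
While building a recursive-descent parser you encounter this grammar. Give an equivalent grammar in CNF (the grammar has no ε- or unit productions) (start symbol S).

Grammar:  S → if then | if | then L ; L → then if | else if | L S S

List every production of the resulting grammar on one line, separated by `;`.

S → X1 X2 | if | X2 L; L → X2 X1 | X3 X1 | L Y1; X1 → if; X2 → then; X3 → else; Y1 → S S

Introduce a nonterminal for each terminal appearing in a rule of length ≥ 2: X1 → if, X2 → then, X3 → else.
Binarize each right-hand side of length ≥ 3 by chaining fresh nonterminals (Y1, Y2, …): affected rules were L → L S S.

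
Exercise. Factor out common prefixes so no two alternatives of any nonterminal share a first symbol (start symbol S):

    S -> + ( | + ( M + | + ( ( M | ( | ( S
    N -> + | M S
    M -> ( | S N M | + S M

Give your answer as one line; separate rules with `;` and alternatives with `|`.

S -> + ( S' | ( S''; N -> + | M S; M -> ( | S N M | + S M; S' -> ε | M + | ( M; S'' -> ε | S

S has alternatives sharing prefix '+ (': factor to S → + ( S' with S' → ε | M + | ( M.
S has alternatives sharing prefix '(': factor to S → ( S'' with S'' → ε | S.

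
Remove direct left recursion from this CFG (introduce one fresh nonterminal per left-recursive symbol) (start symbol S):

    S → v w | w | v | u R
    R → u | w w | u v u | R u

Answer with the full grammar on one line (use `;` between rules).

Left recursion appears on R.
For R: α = {u}, β = {u, w w, u v u}. Rewrite as R → β R' and R' → α R' | ε.

S → v w | w | v | u R; R → u R' | w w R' | u v u R'; R' → u R' | ε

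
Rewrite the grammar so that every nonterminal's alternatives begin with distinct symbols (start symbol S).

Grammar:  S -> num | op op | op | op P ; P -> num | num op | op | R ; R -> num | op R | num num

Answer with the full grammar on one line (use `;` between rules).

S has alternatives sharing prefix 'op': factor to S → op S' with S' → op | ε | P.
P has alternatives sharing prefix 'num': factor to P → num P' with P' → ε | op.
R has alternatives sharing prefix 'num': factor to R → num R' with R' → ε | num.

S -> num | op S'; P -> op | R | num P'; R -> op R | num R'; S' -> op | epsilon | P; P' -> epsilon | op; R' -> epsilon | num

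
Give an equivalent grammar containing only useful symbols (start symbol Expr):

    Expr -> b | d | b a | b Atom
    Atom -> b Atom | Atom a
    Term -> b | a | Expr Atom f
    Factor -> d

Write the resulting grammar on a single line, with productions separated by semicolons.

Generating nonterminals: {Expr, Factor, Term}.
Reachable from Expr after that: {Expr}.
Removed useless symbols: {Atom, Factor, Term} and every production mentioning them.

Expr -> b | d | b a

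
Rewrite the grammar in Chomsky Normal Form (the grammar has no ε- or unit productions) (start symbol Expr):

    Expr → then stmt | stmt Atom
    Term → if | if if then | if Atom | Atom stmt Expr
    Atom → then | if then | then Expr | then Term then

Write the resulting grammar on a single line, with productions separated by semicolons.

Expr → X1 X2 | X2 Atom; Term → if | X3 Y1 | X3 Atom | Atom Y2; Atom → then | X3 X1 | X1 Expr | X1 Y3; X1 → then; X2 → stmt; X3 → if; Y1 → X3 X1; Y2 → X2 Expr; Y3 → Term X1

Introduce a nonterminal for each terminal appearing in a rule of length ≥ 2: X1 → then, X2 → stmt, X3 → if.
Binarize each right-hand side of length ≥ 3 by chaining fresh nonterminals (Y1, Y2, …): affected rules were Term → X3 X3 X1; Term → Atom X2 Expr; Atom → X1 Term X1.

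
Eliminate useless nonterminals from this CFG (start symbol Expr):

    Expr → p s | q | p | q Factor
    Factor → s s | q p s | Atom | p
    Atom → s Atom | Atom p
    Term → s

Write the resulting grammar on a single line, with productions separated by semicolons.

Expr → p s | q | p | q Factor; Factor → s s | q p s | p

Generating nonterminals: {Expr, Factor, Term}.
Reachable from Expr after that: {Expr, Factor}.
Removed useless symbols: {Atom, Term} and every production mentioning them.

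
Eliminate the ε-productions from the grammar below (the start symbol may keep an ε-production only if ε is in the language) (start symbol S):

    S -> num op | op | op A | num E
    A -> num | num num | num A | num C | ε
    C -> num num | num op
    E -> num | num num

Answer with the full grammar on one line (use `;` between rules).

S -> num op | op | op A | num E; A -> num | num num | num A | num C; C -> num num | num op; E -> num | num num

The nullable symbols are {A}.
ε ∉ L(G), so no ε-production is kept.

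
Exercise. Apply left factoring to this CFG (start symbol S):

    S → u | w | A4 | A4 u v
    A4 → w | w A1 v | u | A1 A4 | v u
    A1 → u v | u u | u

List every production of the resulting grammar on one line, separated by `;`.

S has alternatives sharing prefix 'A4': factor to S → A4 S' with S' → ε | u v.
A4 has alternatives sharing prefix 'w': factor to A4 → w A4' with A4' → ε | A1 v.
A1 has alternatives sharing prefix 'u': factor to A1 → u A1' with A1' → v | u | ε.

S → u | w | A4 S'; A4 → u | A1 A4 | v u | w A4'; A1 → u A1'; S' → ε | u v; A4' → ε | A1 v; A1' → v | u | ε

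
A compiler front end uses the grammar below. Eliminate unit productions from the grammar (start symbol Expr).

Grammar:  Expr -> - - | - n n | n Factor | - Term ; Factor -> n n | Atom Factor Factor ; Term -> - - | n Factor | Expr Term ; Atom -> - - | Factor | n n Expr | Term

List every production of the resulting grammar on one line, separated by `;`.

Unit pairs: Atom ⇒* {Factor, Term}.
For every A with A ⇒* B via unit rules, add B's non-unit alternatives to A; then delete every rule of the form X → Y.

Expr -> - - | - n n | n Factor | - Term; Factor -> n n | Atom Factor Factor; Term -> - - | n Factor | Expr Term; Atom -> - - | n Factor | Expr Term | n n Expr | n n | Atom Factor Factor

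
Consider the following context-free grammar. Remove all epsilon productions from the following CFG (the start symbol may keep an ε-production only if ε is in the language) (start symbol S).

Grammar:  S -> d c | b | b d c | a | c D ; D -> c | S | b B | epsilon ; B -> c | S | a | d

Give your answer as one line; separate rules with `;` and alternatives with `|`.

The nullable symbols are {D}.
ε ∉ L(G), so no ε-production is kept.
Add the nullable-subset variants: S → c D gives c D | c.

S -> d c | b | b d c | a | c D | c; D -> c | S | b B; B -> c | S | a | d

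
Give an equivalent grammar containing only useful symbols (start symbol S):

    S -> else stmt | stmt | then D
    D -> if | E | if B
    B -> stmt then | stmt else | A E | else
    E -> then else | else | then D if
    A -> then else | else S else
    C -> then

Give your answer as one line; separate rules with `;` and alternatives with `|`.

Generating nonterminals: {A, B, C, D, E, S}.
Reachable from S after that: {A, B, D, E, S}.
Removed useless symbols: {C} and every production mentioning them.

S -> else stmt | stmt | then D; D -> if | E | if B; B -> stmt then | stmt else | A E | else; E -> then else | else | then D if; A -> then else | else S else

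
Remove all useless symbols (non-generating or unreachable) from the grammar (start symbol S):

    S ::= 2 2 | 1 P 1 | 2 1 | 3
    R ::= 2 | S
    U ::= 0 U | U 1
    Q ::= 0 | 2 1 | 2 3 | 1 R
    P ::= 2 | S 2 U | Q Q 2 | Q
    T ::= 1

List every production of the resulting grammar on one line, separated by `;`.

Generating nonterminals: {P, Q, R, S, T}.
Reachable from S after that: {P, Q, R, S}.
Removed useless symbols: {T, U} and every production mentioning them.

S ::= 2 2 | 1 P 1 | 2 1 | 3; R ::= 2 | S; Q ::= 0 | 2 1 | 2 3 | 1 R; P ::= 2 | Q Q 2 | Q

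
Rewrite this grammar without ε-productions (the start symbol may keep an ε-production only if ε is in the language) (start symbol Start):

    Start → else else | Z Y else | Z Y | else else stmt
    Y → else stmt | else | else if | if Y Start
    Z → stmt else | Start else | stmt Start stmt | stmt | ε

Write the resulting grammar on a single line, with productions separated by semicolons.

Nullable nonterminals: {Z}.
ε ∉ L(G), so no ε-production is kept.
Add the nullable-subset variants: Start → Z Y else gives Z Y else | Y else. Start → Z Y gives Z Y | Y.

Start → else else | Z Y else | Y else | Z Y | Y | else else stmt; Y → else stmt | else | else if | if Y Start; Z → stmt else | Start else | stmt Start stmt | stmt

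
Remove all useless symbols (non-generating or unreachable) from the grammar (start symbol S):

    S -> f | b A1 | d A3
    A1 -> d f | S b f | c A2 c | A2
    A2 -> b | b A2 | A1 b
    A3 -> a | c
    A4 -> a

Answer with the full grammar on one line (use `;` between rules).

S -> f | b A1 | d A3; A1 -> d f | S b f | c A2 c | A2; A2 -> b | b A2 | A1 b; A3 -> a | c

Generating nonterminals: {A1, A2, A3, A4, S}.
Reachable from S after that: {A1, A2, A3, S}.
Removed useless symbols: {A4} and every production mentioning them.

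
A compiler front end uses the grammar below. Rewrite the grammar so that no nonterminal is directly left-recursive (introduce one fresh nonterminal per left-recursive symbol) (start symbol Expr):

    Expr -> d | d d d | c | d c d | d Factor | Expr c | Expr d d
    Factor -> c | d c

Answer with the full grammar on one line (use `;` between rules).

Expr -> d Expr1 | d d d Expr1 | c Expr1 | d c d Expr1 | d Factor Expr1; Factor -> c | d c; Expr1 -> c Expr1 | d d Expr1 | ε

Left recursion appears on Expr.
For Expr: α = {c, d d}, β = {d, d d d, c, d c d, d Factor}. Rewrite as Expr → β Expr1 and Expr1 → α Expr1 | ε.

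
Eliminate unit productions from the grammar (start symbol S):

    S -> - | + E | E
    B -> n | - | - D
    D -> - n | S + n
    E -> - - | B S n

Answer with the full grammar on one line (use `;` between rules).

S -> - - | B S n | - | + E; B -> n | - | - D; D -> - n | S + n; E -> - - | B S n

Unit pairs: S ⇒* {E}.
For each unit pair (A, B), copy every non-unit production of B to A, then drop all unit productions.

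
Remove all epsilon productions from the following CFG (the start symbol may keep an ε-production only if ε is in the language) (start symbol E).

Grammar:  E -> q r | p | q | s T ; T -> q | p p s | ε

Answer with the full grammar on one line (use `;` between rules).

The nullable symbols are {T}.
ε ∉ L(G), so no ε-production is kept.
Expand every rule over subsets of its nullable positions: E → s T gives s T | s.

E -> q r | p | q | s T | s; T -> q | p p s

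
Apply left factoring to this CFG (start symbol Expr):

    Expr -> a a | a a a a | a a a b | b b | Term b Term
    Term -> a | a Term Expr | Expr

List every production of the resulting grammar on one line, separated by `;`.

Expr has alternatives sharing prefix 'a a': factor to Expr → a a Expr1 with Expr1 → ε | a a | a b.
Term has alternatives sharing prefix 'a': factor to Term → a Term1 with Term1 → ε | Term Expr.
Expr1 has alternatives sharing prefix 'a': factor to Expr1 → a Expr11 with Expr11 → a | b.

Expr -> b b | Term b Term | a a Expr1; Term -> Expr | a Term1; Expr1 -> ε | a Expr11; Term1 -> ε | Term Expr; Expr11 -> a | b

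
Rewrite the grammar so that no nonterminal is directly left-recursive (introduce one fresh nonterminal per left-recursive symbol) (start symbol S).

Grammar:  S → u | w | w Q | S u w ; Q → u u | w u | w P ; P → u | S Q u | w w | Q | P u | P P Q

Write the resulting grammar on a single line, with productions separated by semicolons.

S → u S' | w S' | w Q S'; Q → u u | w u | w P; P → u P' | S Q u P' | w w P' | Q P'; S' → u w S' | ε; P' → u P' | P Q P' | ε

Directly left-recursive nonterminals: S, P.
For S: α = {u w}, β = {u, w, w Q}. Rewrite as S → β S' and S' → α S' | ε.
For P: α = {u, P Q}, β = {u, S Q u, w w, Q}. Rewrite as P → β P' and P' → α P' | ε.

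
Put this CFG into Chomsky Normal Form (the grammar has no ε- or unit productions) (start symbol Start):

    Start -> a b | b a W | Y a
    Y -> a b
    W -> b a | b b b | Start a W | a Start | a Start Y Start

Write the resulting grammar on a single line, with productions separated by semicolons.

Introduce a nonterminal for each terminal appearing in a rule of length ≥ 2: X1 → a, X2 → b.
Binarize each right-hand side of length ≥ 3 by chaining fresh nonterminals (Y1, Y2, …): affected rules were Start → X2 X1 W; W → X2 X2 X2; W → Start X1 W; W → X1 Start Y Start.

Start -> X1 X2 | X2 Y1 | Y X1; Y -> X1 X2; W -> X2 X1 | X2 Y2 | Start Y3 | X1 Start | X1 Y4; X1 -> a; X2 -> b; Y1 -> X1 W; Y2 -> X2 X2; Y3 -> X1 W; Y4 -> Start Y5; Y5 -> Y Start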